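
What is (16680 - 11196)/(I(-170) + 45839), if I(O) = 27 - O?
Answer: 1371/11509 ≈ 0.11912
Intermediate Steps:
(16680 - 11196)/(I(-170) + 45839) = (16680 - 11196)/((27 - 1*(-170)) + 45839) = 5484/((27 + 170) + 45839) = 5484/(197 + 45839) = 5484/46036 = 5484*(1/46036) = 1371/11509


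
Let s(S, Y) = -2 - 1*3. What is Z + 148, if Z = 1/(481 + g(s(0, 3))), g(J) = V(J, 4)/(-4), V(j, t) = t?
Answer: 71041/480 ≈ 148.00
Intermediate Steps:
s(S, Y) = -5 (s(S, Y) = -2 - 3 = -5)
g(J) = -1 (g(J) = 4/(-4) = 4*(-1/4) = -1)
Z = 1/480 (Z = 1/(481 - 1) = 1/480 ≈ 0.0020833)
Z + 148 = 1/480 + 148 = 71041/480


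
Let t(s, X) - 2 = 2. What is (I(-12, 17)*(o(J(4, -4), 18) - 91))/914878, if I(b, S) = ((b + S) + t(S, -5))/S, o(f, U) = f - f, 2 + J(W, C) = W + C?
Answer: -819/15552926 ≈ -5.2659e-5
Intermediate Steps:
J(W, C) = -2 + C + W (J(W, C) = -2 + (W + C) = -2 + (C + W) = -2 + C + W)
o(f, U) = 0
t(s, X) = 4 (t(s, X) = 2 + 2 = 4)
I(b, S) = (4 + S + b)/S (I(b, S) = ((b + S) + 4)/S = ((S + b) + 4)/S = (4 + S + b)/S)
(I(-12, 17)*(o(J(4, -4), 18) - 91))/914878 = (((4 + 17 - 12)/17)*(0 - 91))/914878 = (((1/17)*9)*(-91))*(1/914878) = ((9/17)*(-91))*(1/914878) = -819/17*1/914878 = -819/15552926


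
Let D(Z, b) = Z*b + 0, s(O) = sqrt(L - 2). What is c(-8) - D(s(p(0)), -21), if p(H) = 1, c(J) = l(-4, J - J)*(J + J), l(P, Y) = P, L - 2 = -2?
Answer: 64 + 21*I*sqrt(2) ≈ 64.0 + 29.698*I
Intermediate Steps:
L = 0 (L = 2 - 2 = 0)
c(J) = -8*J (c(J) = -4*(J + J) = -8*J)
s(O) = I*sqrt(2) (s(O) = sqrt(0 - 2) = sqrt(-2) = I*sqrt(2))
D(Z, b) = Z*b
c(-8) - D(s(p(0)), -21) = -8*(-8) - I*sqrt(2)*(-21) = 64 - (-21)*I*sqrt(2) = 64 + 21*I*sqrt(2)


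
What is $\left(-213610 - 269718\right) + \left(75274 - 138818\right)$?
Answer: $-546872$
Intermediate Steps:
$\left(-213610 - 269718\right) + \left(75274 - 138818\right) = -483328 - 63544 = -546872$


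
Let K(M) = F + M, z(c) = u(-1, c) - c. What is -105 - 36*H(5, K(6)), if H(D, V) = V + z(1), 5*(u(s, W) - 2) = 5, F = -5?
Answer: -213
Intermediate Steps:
u(s, W) = 3 (u(s, W) = 2 + (⅕)*5 = 2 + 1 = 3)
z(c) = 3 - c
K(M) = -5 + M
H(D, V) = 2 + V (H(D, V) = V + (3 - 1*1) = V + (3 - 1) = V + 2 = 2 + V)
-105 - 36*H(5, K(6)) = -105 - 36*(2 + (-5 + 6)) = -105 - 36*(2 + 1) = -105 - 36*3 = -105 - 108 = -213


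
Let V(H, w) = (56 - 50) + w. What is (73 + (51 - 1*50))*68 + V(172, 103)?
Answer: 5141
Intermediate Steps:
V(H, w) = 6 + w
(73 + (51 - 1*50))*68 + V(172, 103) = (73 + (51 - 1*50))*68 + (6 + 103) = (73 + (51 - 50))*68 + 109 = (73 + 1)*68 + 109 = 74*68 + 109 = 5032 + 109 = 5141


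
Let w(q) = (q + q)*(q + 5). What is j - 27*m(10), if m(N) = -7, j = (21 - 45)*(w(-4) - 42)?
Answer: 1389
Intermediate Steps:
w(q) = 2*q*(5 + q) (w(q) = (2*q)*(5 + q) = 2*q*(5 + q))
j = 1200 (j = (21 - 45)*(2*(-4)*(5 - 4) - 42) = -24*(2*(-4)*1 - 42) = -24*(-8 - 42) = -24*(-50) = 1200)
j - 27*m(10) = 1200 - 27*(-7) = 1200 + 189 = 1389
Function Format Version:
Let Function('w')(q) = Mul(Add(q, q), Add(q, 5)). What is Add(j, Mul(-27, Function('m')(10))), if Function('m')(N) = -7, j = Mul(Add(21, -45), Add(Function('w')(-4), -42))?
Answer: 1389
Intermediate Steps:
Function('w')(q) = Mul(2, q, Add(5, q)) (Function('w')(q) = Mul(Mul(2, q), Add(5, q)) = Mul(2, q, Add(5, q)))
j = 1200 (j = Mul(Add(21, -45), Add(Mul(2, -4, Add(5, -4)), -42)) = Mul(-24, Add(Mul(2, -4, 1), -42)) = Mul(-24, Add(-8, -42)) = Mul(-24, -50) = 1200)
Add(j, Mul(-27, Function('m')(10))) = Add(1200, Mul(-27, -7)) = Add(1200, 189) = 1389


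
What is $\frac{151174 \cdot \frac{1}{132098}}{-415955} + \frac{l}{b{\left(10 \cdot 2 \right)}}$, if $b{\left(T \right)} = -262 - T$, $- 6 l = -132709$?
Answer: $- \frac{3645969133795859}{46485012757140} \approx -78.433$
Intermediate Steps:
$l = \frac{132709}{6}$ ($l = \left(- \frac{1}{6}\right) \left(-132709\right) = \frac{132709}{6} \approx 22118.0$)
$\frac{151174 \cdot \frac{1}{132098}}{-415955} + \frac{l}{b{\left(10 \cdot 2 \right)}} = \frac{151174 \cdot \frac{1}{132098}}{-415955} + \frac{132709}{6 \left(-262 - 10 \cdot 2\right)} = 151174 \cdot \frac{1}{132098} \left(- \frac{1}{415955}\right) + \frac{132709}{6 \left(-262 - 20\right)} = \frac{75587}{66049} \left(- \frac{1}{415955}\right) + \frac{132709}{6 \left(-262 - 20\right)} = - \frac{75587}{27473411795} + \frac{132709}{6 \left(-282\right)} = - \frac{75587}{27473411795} + \frac{132709}{6} \left(- \frac{1}{282}\right) = - \frac{75587}{27473411795} - \frac{132709}{1692} = - \frac{3645969133795859}{46485012757140}$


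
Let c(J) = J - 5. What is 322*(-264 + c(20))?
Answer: -80178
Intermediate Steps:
c(J) = -5 + J
322*(-264 + c(20)) = 322*(-264 + (-5 + 20)) = 322*(-264 + 15) = 322*(-249) = -80178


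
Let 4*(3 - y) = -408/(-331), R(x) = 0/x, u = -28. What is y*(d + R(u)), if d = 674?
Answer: 600534/331 ≈ 1814.3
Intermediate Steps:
R(x) = 0
y = 891/331 (y = 3 - (-102)/(-331) = 3 - (-102)*(-1)/331 = 3 - ¼*408/331 = 3 - 102/331 = 891/331 ≈ 2.6918)
y*(d + R(u)) = 891*(674 + 0)/331 = (891/331)*674 = 600534/331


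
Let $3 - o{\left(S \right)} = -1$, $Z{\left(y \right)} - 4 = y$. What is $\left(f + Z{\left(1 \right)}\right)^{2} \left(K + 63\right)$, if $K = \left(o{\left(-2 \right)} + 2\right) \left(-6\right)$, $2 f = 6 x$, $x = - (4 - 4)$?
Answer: $675$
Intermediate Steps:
$Z{\left(y \right)} = 4 + y$
$x = 0$ ($x = \left(-1\right) 0 = 0$)
$o{\left(S \right)} = 4$ ($o{\left(S \right)} = 3 - -1 = 3 + 1 = 4$)
$f = 0$ ($f = \frac{6 \cdot 0}{2} = \frac{1}{2} \cdot 0 = 0$)
$K = -36$ ($K = \left(4 + 2\right) \left(-6\right) = 6 \left(-6\right) = -36$)
$\left(f + Z{\left(1 \right)}\right)^{2} \left(K + 63\right) = \left(0 + \left(4 + 1\right)\right)^{2} \left(-36 + 63\right) = \left(0 + 5\right)^{2} \cdot 27 = 5^{2} \cdot 27 = 25 \cdot 27 = 675$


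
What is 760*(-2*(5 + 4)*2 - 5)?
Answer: -31160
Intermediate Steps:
760*(-2*(5 + 4)*2 - 5) = 760*(-18*2 - 5) = 760*(-2*18 - 5) = 760*(-36 - 5) = 760*(-41) = -31160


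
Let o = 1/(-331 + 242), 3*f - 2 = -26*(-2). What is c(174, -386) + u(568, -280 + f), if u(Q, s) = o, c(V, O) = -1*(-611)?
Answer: 54378/89 ≈ 610.99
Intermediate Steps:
f = 18 (f = 2/3 + (-26*(-2))/3 = 2/3 + (1/3)*52 = 2/3 + 52/3 = 18)
c(V, O) = 611
o = -1/89 (o = 1/(-89) = -1/89 ≈ -0.011236)
u(Q, s) = -1/89
c(174, -386) + u(568, -280 + f) = 611 - 1/89 = 54378/89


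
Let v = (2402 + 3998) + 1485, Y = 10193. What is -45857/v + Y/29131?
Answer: -1255488462/229697935 ≈ -5.4658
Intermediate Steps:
v = 7885 (v = 6400 + 1485 = 7885)
-45857/v + Y/29131 = -45857/7885 + 10193/29131 = -1255488462/229697935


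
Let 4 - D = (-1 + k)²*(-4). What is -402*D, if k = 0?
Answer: -3216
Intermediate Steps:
D = 8 (D = 4 - (-1 + 0)²*(-4) = 4 - (-1)²*(-4) = 4 - (-4) = 4 - 1*(-4) = 4 + 4 = 8)
-402*D = -402*8 = -3216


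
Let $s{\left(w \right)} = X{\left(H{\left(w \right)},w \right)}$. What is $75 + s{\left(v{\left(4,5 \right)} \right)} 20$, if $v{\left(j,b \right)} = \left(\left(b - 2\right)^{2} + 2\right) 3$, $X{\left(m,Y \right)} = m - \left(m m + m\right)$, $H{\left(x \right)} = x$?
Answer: $-21705$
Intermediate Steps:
$X{\left(m,Y \right)} = - m^{2}$ ($X{\left(m,Y \right)} = m - \left(m^{2} + m\right) = m - \left(m + m^{2}\right) = - m^{2}$)
$v{\left(j,b \right)} = 6 + 3 \left(-2 + b\right)^{2}$ ($v{\left(j,b \right)} = \left(\left(-2 + b\right)^{2} + 2\right) 3 = \left(2 + \left(-2 + b\right)^{2}\right) 3 = 6 + 3 \left(-2 + b\right)^{2}$)
$s{\left(w \right)} = - w^{2}$
$75 + s{\left(v{\left(4,5 \right)} \right)} 20 = 75 + - \left(6 + 3 \left(-2 + 5\right)^{2}\right)^{2} \cdot 20 = 75 + - \left(6 + 3 \cdot 3^{2}\right)^{2} \cdot 20 = 75 + - \left(6 + 3 \cdot 9\right)^{2} \cdot 20 = 75 + - \left(6 + 27\right)^{2} \cdot 20 = 75 + - 33^{2} \cdot 20 = 75 + \left(-1\right) 1089 \cdot 20 = 75 - 21780 = -21705$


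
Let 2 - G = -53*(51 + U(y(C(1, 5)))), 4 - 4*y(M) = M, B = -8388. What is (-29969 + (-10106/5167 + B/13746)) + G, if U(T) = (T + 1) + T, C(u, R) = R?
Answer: -644913849199/23675194 ≈ -27240.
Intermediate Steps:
y(M) = 1 - M/4
U(T) = 1 + 2*T (U(T) = (1 + T) + T = 1 + 2*T)
G = 5463/2 (G = 2 - (-53)*(51 + (1 + 2*(1 - ¼*5))) = 2 - (-53)*(51 + (1 + 2*(1 - 5/4))) = 2 - (-53)*(51 + (1 + 2*(-¼))) = 2 - (-53)*(51 + (1 - ½)) = 2 - (-53)*(51 + ½) = 2 - (-53)*103/2 = 2 - 1*(-5459/2) = 2 + 5459/2 = 5463/2 ≈ 2731.5)
(-29969 + (-10106/5167 + B/13746)) + G = (-29969 + (-10106/5167 - 8388/13746)) + 5463/2 = (-29969 + (-10106*1/5167 - 8388*1/13746)) + 5463/2 = (-29969 + (-10106/5167 - 1398/2291)) + 5463/2 = (-29969 - 30376312/11837597) + 5463/2 = -354791320805/11837597 + 5463/2 = -644913849199/23675194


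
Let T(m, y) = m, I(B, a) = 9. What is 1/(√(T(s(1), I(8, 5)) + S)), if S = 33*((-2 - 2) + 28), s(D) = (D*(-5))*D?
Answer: √787/787 ≈ 0.035646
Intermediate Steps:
s(D) = -5*D² (s(D) = (-5*D)*D = -5*D²)
S = 792 (S = 33*(-4 + 28) = 33*24 = 792)
1/(√(T(s(1), I(8, 5)) + S)) = 1/(√(-5*1² + 792)) = 1/(√(-5*1 + 792)) = 1/(√(-5 + 792)) = 1/(√787) = √787/787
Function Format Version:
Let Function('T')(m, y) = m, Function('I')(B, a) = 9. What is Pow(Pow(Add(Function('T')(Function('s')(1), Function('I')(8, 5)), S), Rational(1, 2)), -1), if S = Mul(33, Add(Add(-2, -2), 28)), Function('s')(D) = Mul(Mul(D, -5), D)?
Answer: Mul(Rational(1, 787), Pow(787, Rational(1, 2))) ≈ 0.035646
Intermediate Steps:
Function('s')(D) = Mul(-5, Pow(D, 2)) (Function('s')(D) = Mul(Mul(-5, D), D) = Mul(-5, Pow(D, 2)))
S = 792 (S = Mul(33, Add(-4, 28)) = Mul(33, 24) = 792)
Pow(Pow(Add(Function('T')(Function('s')(1), Function('I')(8, 5)), S), Rational(1, 2)), -1) = Pow(Pow(Add(Mul(-5, Pow(1, 2)), 792), Rational(1, 2)), -1) = Pow(Pow(Add(Mul(-5, 1), 792), Rational(1, 2)), -1) = Pow(Pow(Add(-5, 792), Rational(1, 2)), -1) = Pow(Pow(787, Rational(1, 2)), -1) = Mul(Rational(1, 787), Pow(787, Rational(1, 2)))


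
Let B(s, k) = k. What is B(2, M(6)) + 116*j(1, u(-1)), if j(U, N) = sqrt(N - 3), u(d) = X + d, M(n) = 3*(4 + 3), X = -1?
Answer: 21 + 116*I*sqrt(5) ≈ 21.0 + 259.38*I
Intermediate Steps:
M(n) = 21 (M(n) = 3*7 = 21)
u(d) = -1 + d
j(U, N) = sqrt(-3 + N)
B(2, M(6)) + 116*j(1, u(-1)) = 21 + 116*sqrt(-3 + (-1 - 1)) = 21 + 116*sqrt(-3 - 2) = 21 + 116*sqrt(-5) = 21 + 116*(I*sqrt(5)) = 21 + 116*I*sqrt(5)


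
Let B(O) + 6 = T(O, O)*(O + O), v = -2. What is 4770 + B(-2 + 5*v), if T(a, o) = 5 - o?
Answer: 4356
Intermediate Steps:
B(O) = -6 + 2*O*(5 - O) (B(O) = -6 + (5 - O)*(O + O) = -6 + (5 - O)*(2*O) = -6 + 2*O*(5 - O))
4770 + B(-2 + 5*v) = 4770 + (-6 - 2*(-2 + 5*(-2))*(-5 + (-2 + 5*(-2)))) = 4770 + (-6 - 2*(-2 - 10)*(-5 + (-2 - 10))) = 4770 + (-6 - 2*(-12)*(-5 - 12)) = 4770 + (-6 - 2*(-12)*(-17)) = 4770 + (-6 - 408) = 4770 - 414 = 4356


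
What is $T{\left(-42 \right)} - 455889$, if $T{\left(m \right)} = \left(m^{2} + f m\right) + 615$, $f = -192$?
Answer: $-445446$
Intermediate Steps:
$T{\left(m \right)} = 615 + m^{2} - 192 m$ ($T{\left(m \right)} = \left(m^{2} - 192 m\right) + 615 = 615 + m^{2} - 192 m$)
$T{\left(-42 \right)} - 455889 = \left(615 + \left(-42\right)^{2} - -8064\right) - 455889 = \left(615 + 1764 + 8064\right) - 455889 = 10443 - 455889 = -445446$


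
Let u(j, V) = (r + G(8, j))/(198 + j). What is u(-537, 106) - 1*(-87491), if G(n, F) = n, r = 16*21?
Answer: 29659105/339 ≈ 87490.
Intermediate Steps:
r = 336
u(j, V) = 344/(198 + j) (u(j, V) = (336 + 8)/(198 + j) = 344/(198 + j))
u(-537, 106) - 1*(-87491) = 344/(198 - 537) - 1*(-87491) = 344/(-339) + 87491 = 344*(-1/339) + 87491 = -344/339 + 87491 = 29659105/339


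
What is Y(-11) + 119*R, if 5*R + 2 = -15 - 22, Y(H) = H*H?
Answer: -4036/5 ≈ -807.20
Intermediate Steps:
Y(H) = H²
R = -39/5 (R = -⅖ + (-15 - 22)/5 = -⅖ + (⅕)*(-37) = -⅖ - 37/5 = -39/5 ≈ -7.8000)
Y(-11) + 119*R = (-11)² + 119*(-39/5) = 121 - 4641/5 = -4036/5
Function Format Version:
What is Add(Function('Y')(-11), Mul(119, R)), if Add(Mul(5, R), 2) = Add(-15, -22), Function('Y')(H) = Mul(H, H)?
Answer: Rational(-4036, 5) ≈ -807.20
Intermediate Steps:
Function('Y')(H) = Pow(H, 2)
R = Rational(-39, 5) (R = Add(Rational(-2, 5), Mul(Rational(1, 5), Add(-15, -22))) = Add(Rational(-2, 5), Mul(Rational(1, 5), -37)) = Add(Rational(-2, 5), Rational(-37, 5)) = Rational(-39, 5) ≈ -7.8000)
Add(Function('Y')(-11), Mul(119, R)) = Add(Pow(-11, 2), Mul(119, Rational(-39, 5))) = Add(121, Rational(-4641, 5)) = Rational(-4036, 5)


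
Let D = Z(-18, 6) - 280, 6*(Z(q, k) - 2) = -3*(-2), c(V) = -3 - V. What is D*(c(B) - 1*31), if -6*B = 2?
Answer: 27977/3 ≈ 9325.7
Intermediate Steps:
B = -⅓ (B = -⅙*2 = -⅓ ≈ -0.33333)
Z(q, k) = 3 (Z(q, k) = 2 + (-3*(-2))/6 = 2 + (⅙)*6 = 2 + 1 = 3)
D = -277 (D = 3 - 280 = -277)
D*(c(B) - 1*31) = -277*((-3 - 1*(-⅓)) - 1*31) = -277*((-3 + ⅓) - 31) = -277*(-8/3 - 31) = -277*(-101/3) = 27977/3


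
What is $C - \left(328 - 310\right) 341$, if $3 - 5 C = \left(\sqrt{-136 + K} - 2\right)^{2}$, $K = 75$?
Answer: $-6126 + \frac{4 i \sqrt{61}}{5} \approx -6126.0 + 6.2482 i$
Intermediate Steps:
$C = \frac{3}{5} - \frac{\left(-2 + i \sqrt{61}\right)^{2}}{5}$ ($C = \frac{3}{5} - \frac{\left(\sqrt{-136 + 75} - 2\right)^{2}}{5} = \frac{3}{5} - \frac{\left(\sqrt{-61} - 2\right)^{2}}{5} = \frac{3}{5} - \frac{\left(i \sqrt{61} - 2\right)^{2}}{5} = \frac{3}{5} - \frac{\left(-2 + i \sqrt{61}\right)^{2}}{5} \approx 12.0 + 6.2482 i$)
$C - \left(328 - 310\right) 341 = \left(12 + \frac{4 i \sqrt{61}}{5}\right) - \left(328 - 310\right) 341 = \left(12 + \frac{4 i \sqrt{61}}{5}\right) - 18 \cdot 341 = \left(12 + \frac{4 i \sqrt{61}}{5}\right) - 6138 = -6126 + \frac{4 i \sqrt{61}}{5}$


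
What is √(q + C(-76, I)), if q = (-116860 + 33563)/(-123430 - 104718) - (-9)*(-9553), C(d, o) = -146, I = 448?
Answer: I*√1120703295854559/114074 ≈ 293.47*I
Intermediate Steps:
q = -19615397299/228148 (q = -83297/(-228148) - 1*85977 = -83297*(-1/228148) - 85977 = 83297/228148 - 85977 = -19615397299/228148 ≈ -85977.)
√(q + C(-76, I)) = √(-19615397299/228148 - 146) = √(-19648706907/228148) = I*√1120703295854559/114074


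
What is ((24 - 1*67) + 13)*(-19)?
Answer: 570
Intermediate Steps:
((24 - 1*67) + 13)*(-19) = ((24 - 67) + 13)*(-19) = (-43 + 13)*(-19) = -30*(-19) = 570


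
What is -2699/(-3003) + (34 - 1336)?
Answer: -3907207/3003 ≈ -1301.1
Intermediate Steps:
-2699/(-3003) + (34 - 1336) = -2699*(-1/3003) - 1302 = 2699/3003 - 1302 = -3907207/3003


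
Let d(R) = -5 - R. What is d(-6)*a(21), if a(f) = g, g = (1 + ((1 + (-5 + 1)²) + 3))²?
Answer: 441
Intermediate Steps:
g = 441 (g = (1 + ((1 + (-4)²) + 3))² = (1 + ((1 + 16) + 3))² = (1 + (17 + 3))² = (1 + 20)² = 21² = 441)
a(f) = 441
d(-6)*a(21) = (-5 - 1*(-6))*441 = (-5 + 6)*441 = 1*441 = 441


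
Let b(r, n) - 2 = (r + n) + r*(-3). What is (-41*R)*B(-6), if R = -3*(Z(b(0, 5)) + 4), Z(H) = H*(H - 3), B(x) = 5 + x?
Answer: -3936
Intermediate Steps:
b(r, n) = 2 + n - 2*r (b(r, n) = 2 + ((r + n) + r*(-3)) = 2 + ((n + r) - 3*r) = 2 + (n - 2*r) = 2 + n - 2*r)
Z(H) = H*(-3 + H)
R = -96 (R = -3*((2 + 5 - 2*0)*(-3 + (2 + 5 - 2*0)) + 4) = -3*((2 + 5 + 0)*(-3 + (2 + 5 + 0)) + 4) = -3*(7*(-3 + 7) + 4) = -3*(7*4 + 4) = -3*(28 + 4) = -3*32 = -96)
(-41*R)*B(-6) = (-41*(-96))*(5 - 6) = 3936*(-1) = -3936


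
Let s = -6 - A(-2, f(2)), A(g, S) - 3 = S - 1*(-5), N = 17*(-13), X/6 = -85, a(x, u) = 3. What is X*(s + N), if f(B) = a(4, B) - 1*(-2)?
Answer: 122400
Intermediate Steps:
X = -510 (X = 6*(-85) = -510)
f(B) = 5 (f(B) = 3 - 1*(-2) = 3 + 2 = 5)
N = -221
A(g, S) = 8 + S (A(g, S) = 3 + (S - 1*(-5)) = 3 + (S + 5) = 3 + (5 + S) = 8 + S)
s = -19 (s = -6 - (8 + 5) = -6 - 1*13 = -6 - 13 = -19)
X*(s + N) = -510*(-19 - 221) = -510*(-240) = 122400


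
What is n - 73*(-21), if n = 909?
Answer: 2442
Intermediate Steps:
n - 73*(-21) = 909 - 73*(-21) = 909 + 1533 = 2442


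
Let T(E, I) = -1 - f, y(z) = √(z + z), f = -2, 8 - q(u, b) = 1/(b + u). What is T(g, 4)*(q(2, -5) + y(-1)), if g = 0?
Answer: 25/3 + I*√2 ≈ 8.3333 + 1.4142*I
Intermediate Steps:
q(u, b) = 8 - 1/(b + u)
y(z) = √2*√z (y(z) = √(2*z) = √2*√z)
T(E, I) = 1 (T(E, I) = -1 - 1*(-2) = -1 + 2 = 1)
T(g, 4)*(q(2, -5) + y(-1)) = 1*((-1 + 8*(-5) + 8*2)/(-5 + 2) + √2*√(-1)) = 1*((-1 - 40 + 16)/(-3) + √2*I) = 1*(-⅓*(-25) + I*√2) = 1*(25/3 + I*√2) = 25/3 + I*√2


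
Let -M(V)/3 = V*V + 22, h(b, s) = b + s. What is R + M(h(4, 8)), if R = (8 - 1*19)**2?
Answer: -377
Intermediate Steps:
M(V) = -66 - 3*V**2 (M(V) = -3*(V*V + 22) = -3*(V**2 + 22) = -3*(22 + V**2) = -66 - 3*V**2)
R = 121 (R = (8 - 19)**2 = (-11)**2 = 121)
R + M(h(4, 8)) = 121 + (-66 - 3*(4 + 8)**2) = 121 + (-66 - 3*12**2) = 121 + (-66 - 3*144) = 121 + (-66 - 432) = 121 - 498 = -377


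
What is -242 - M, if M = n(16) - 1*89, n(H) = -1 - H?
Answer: -136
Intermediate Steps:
M = -106 (M = (-1 - 1*16) - 1*89 = (-1 - 16) - 89 = -17 - 89 = -106)
-242 - M = -242 - 1*(-106) = -242 + 106 = -136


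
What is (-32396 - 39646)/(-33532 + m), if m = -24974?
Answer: 12007/9751 ≈ 1.2314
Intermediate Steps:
(-32396 - 39646)/(-33532 + m) = (-32396 - 39646)/(-33532 - 24974) = -72042/(-58506) = -72042*(-1/58506) = 12007/9751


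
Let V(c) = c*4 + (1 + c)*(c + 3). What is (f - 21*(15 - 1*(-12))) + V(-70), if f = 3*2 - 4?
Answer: 3778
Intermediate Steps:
V(c) = 4*c + (1 + c)*(3 + c)
f = 2 (f = 6 - 4 = 2)
(f - 21*(15 - 1*(-12))) + V(-70) = (2 - 21*(15 - 1*(-12))) + (3 + (-70)² + 8*(-70)) = (2 - 21*(15 + 12)) + (3 + 4900 - 560) = (2 - 21*27) + 4343 = (2 - 567) + 4343 = -565 + 4343 = 3778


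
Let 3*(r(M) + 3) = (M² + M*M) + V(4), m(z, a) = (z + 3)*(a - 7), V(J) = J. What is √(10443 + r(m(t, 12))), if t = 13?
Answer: 2*√3677 ≈ 121.28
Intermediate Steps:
m(z, a) = (-7 + a)*(3 + z) (m(z, a) = (3 + z)*(-7 + a) = (-7 + a)*(3 + z))
r(M) = -5/3 + 2*M²/3 (r(M) = -3 + ((M² + M*M) + 4)/3 = -3 + ((M² + M²) + 4)/3 = -3 + (2*M² + 4)/3 = -3 + (4 + 2*M²)/3 = -3 + (4/3 + 2*M²/3) = -5/3 + 2*M²/3)
√(10443 + r(m(t, 12))) = √(10443 + (-5/3 + 2*(-21 - 7*13 + 3*12 + 12*13)²/3)) = √(10443 + (-5/3 + 2*(-21 - 91 + 36 + 156)²/3)) = √(10443 + (-5/3 + (⅔)*80²)) = √(10443 + (-5/3 + (⅔)*6400)) = √(10443 + (-5/3 + 12800/3)) = √(10443 + 4265) = √14708 = 2*√3677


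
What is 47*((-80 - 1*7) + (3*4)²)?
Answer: 2679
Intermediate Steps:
47*((-80 - 1*7) + (3*4)²) = 47*((-80 - 7) + 12²) = 47*(-87 + 144) = 47*57 = 2679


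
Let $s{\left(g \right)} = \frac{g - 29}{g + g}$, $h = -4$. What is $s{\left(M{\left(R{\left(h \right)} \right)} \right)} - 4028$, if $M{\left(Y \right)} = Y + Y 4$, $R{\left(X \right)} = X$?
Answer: $- \frac{161071}{40} \approx -4026.8$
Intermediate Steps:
$M{\left(Y \right)} = 5 Y$ ($M{\left(Y \right)} = Y + 4 Y = 5 Y$)
$s{\left(g \right)} = \frac{-29 + g}{2 g}$
$s{\left(M{\left(R{\left(h \right)} \right)} \right)} - 4028 = \frac{-29 + 5 \left(-4\right)}{2 \cdot 5 \left(-4\right)} - 4028 = \frac{-29 - 20}{2 \left(-20\right)} - 4028 = \frac{1}{2} \left(- \frac{1}{20}\right) \left(-49\right) - 4028 = \frac{49}{40} - 4028 = - \frac{161071}{40}$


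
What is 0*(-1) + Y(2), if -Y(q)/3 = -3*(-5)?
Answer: -45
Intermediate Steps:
Y(q) = -45 (Y(q) = -(-9)*(-5) = -3*15 = -45)
0*(-1) + Y(2) = 0*(-1) - 45 = 0 - 45 = -45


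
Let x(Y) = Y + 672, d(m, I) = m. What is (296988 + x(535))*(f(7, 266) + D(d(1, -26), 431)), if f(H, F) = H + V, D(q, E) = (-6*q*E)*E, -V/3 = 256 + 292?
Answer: -332846153585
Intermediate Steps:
V = -1644 (V = -3*(256 + 292) = -3*548 = -1644)
x(Y) = 672 + Y
D(q, E) = -6*q*E² (D(q, E) = (-6*E*q)*E = -6*q*E²)
f(H, F) = -1644 + H (f(H, F) = H - 1644 = -1644 + H)
(296988 + x(535))*(f(7, 266) + D(d(1, -26), 431)) = (296988 + (672 + 535))*((-1644 + 7) - 6*1*431²) = (296988 + 1207)*(-1637 - 6*1*185761) = 298195*(-1637 - 1114566) = 298195*(-1116203) = -332846153585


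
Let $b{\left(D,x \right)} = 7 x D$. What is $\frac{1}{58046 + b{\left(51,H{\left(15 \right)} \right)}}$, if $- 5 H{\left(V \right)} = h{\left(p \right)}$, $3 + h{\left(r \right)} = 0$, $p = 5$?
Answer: $\frac{5}{291301} \approx 1.7164 \cdot 10^{-5}$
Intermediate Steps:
$h{\left(r \right)} = -3$ ($h{\left(r \right)} = -3 + 0 = -3$)
$H{\left(V \right)} = \frac{3}{5}$ ($H{\left(V \right)} = \left(- \frac{1}{5}\right) \left(-3\right) = \frac{3}{5}$)
$b{\left(D,x \right)} = 7 D x$
$\frac{1}{58046 + b{\left(51,H{\left(15 \right)} \right)}} = \frac{1}{58046 + 7 \cdot 51 \cdot \frac{3}{5}} = \frac{1}{58046 + \frac{1071}{5}} = \frac{1}{\frac{291301}{5}} = \frac{5}{291301}$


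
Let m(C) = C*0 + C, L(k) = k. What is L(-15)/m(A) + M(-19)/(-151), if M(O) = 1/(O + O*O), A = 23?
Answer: -774653/1187766 ≈ -0.65219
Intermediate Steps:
M(O) = 1/(O + O²)
m(C) = C (m(C) = 0 + C = C)
L(-15)/m(A) + M(-19)/(-151) = -15/23 + (1/((-19)*(1 - 19)))/(-151) = -15*1/23 - 1/19/(-18)*(-1/151) = -15/23 - 1/19*(-1/18)*(-1/151) = -15/23 + (1/342)*(-1/151) = -15/23 - 1/51642 = -774653/1187766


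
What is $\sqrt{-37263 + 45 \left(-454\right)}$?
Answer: $i \sqrt{57693} \approx 240.19 i$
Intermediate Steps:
$\sqrt{-37263 + 45 \left(-454\right)} = \sqrt{-37263 - 20430} = \sqrt{-57693} = i \sqrt{57693}$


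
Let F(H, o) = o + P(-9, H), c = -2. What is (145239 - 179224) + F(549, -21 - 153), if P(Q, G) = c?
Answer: -34161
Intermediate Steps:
P(Q, G) = -2
F(H, o) = -2 + o (F(H, o) = o - 2 = -2 + o)
(145239 - 179224) + F(549, -21 - 153) = (145239 - 179224) + (-2 + (-21 - 153)) = -33985 + (-2 - 174) = -33985 - 176 = -34161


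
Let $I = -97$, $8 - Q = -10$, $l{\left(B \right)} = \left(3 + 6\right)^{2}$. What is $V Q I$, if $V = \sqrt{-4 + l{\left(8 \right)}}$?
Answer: $- 1746 \sqrt{77} \approx -15321.0$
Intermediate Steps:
$l{\left(B \right)} = 81$ ($l{\left(B \right)} = 9^{2} = 81$)
$Q = 18$ ($Q = 8 - -10 = 8 + 10 = 18$)
$V = \sqrt{77}$ ($V = \sqrt{-4 + 81} = \sqrt{77} \approx 8.775$)
$V Q I = \sqrt{77} \cdot 18 \left(-97\right) = 18 \sqrt{77} \left(-97\right) = - 1746 \sqrt{77}$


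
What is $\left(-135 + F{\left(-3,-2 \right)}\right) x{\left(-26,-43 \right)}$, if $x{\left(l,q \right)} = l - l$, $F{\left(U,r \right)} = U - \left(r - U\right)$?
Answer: $0$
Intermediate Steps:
$F{\left(U,r \right)} = - r + 2 U$ ($F{\left(U,r \right)} = U + \left(U - r\right) = - r + 2 U$)
$x{\left(l,q \right)} = 0$
$\left(-135 + F{\left(-3,-2 \right)}\right) x{\left(-26,-43 \right)} = \left(-135 + \left(\left(-1\right) \left(-2\right) + 2 \left(-3\right)\right)\right) 0 = \left(-135 + \left(2 - 6\right)\right) 0 = \left(-135 - 4\right) 0 = \left(-139\right) 0 = 0$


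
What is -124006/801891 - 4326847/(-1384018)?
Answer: 3298033131569/1109831578038 ≈ 2.9717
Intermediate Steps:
-124006/801891 - 4326847/(-1384018) = -124006*1/801891 - 4326847*(-1/1384018) = -124006/801891 + 4326847/1384018 = 3298033131569/1109831578038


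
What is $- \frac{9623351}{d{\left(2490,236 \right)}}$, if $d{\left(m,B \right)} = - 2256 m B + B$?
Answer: $\frac{9623351}{1325715604} \approx 0.007259$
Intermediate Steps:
$d{\left(m,B \right)} = B - 2256 B m$ ($d{\left(m,B \right)} = - 2256 B m + B = B - 2256 B m$)
$- \frac{9623351}{d{\left(2490,236 \right)}} = - \frac{9623351}{236 \left(1 - 5617440\right)} = - \frac{9623351}{236 \left(-5617439\right)} = - \frac{9623351}{-1325715604} = \left(-9623351\right) \left(- \frac{1}{1325715604}\right) = \frac{9623351}{1325715604}$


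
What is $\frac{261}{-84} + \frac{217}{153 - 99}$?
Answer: $\frac{689}{756} \approx 0.91138$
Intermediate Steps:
$\frac{261}{-84} + \frac{217}{153 - 99} = 261 \left(- \frac{1}{84}\right) + \frac{217}{153 - 99} = - \frac{87}{28} + \frac{217}{54} = \frac{689}{756}$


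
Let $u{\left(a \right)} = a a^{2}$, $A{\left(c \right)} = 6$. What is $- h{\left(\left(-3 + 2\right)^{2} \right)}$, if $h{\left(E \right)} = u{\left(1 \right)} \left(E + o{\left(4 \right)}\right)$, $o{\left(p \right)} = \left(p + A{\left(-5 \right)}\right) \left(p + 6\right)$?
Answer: $-101$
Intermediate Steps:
$u{\left(a \right)} = a^{3}$
$o{\left(p \right)} = \left(6 + p\right)^{2}$ ($o{\left(p \right)} = \left(p + 6\right) \left(p + 6\right) = \left(6 + p\right) \left(6 + p\right) = \left(6 + p\right)^{2}$)
$h{\left(E \right)} = 100 + E$ ($h{\left(E \right)} = 1^{3} \left(E + \left(36 + 4^{2} + 12 \cdot 4\right)\right) = 1 \left(E + \left(36 + 16 + 48\right)\right) = 1 \left(E + 100\right) = 1 \left(100 + E\right) = 100 + E$)
$- h{\left(\left(-3 + 2\right)^{2} \right)} = - (100 + \left(-3 + 2\right)^{2}) = - (100 + \left(-1\right)^{2}) = - (100 + 1) = \left(-1\right) 101 = -101$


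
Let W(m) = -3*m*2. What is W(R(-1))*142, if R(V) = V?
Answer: 852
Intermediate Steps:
W(m) = -6*m
W(R(-1))*142 = -6*(-1)*142 = 6*142 = 852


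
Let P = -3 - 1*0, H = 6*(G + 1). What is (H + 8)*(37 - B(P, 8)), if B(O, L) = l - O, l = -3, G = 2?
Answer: 962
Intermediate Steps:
H = 18 (H = 6*(2 + 1) = 6*3 = 18)
P = -3 (P = -3 + 0 = -3)
B(O, L) = -3 - O
(H + 8)*(37 - B(P, 8)) = (18 + 8)*(37 - (-3 - 1*(-3))) = 26*(37 - (-3 + 3)) = 26*(37 - 1*0) = 26*(37 + 0) = 26*37 = 962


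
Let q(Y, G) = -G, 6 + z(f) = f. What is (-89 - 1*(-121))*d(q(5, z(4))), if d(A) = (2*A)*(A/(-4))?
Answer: -64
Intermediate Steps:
z(f) = -6 + f
d(A) = -A²/2 (d(A) = (2*A)*(A*(-¼)) = (2*A)*(-A/4) = -A²/2)
(-89 - 1*(-121))*d(q(5, z(4))) = (-89 - 1*(-121))*(-(-6 + 4)²/2) = (-89 + 121)*(-(-1*(-2))²/2) = 32*(-½*2²) = 32*(-½*4) = 32*(-2) = -64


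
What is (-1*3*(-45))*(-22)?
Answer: -2970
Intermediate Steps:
(-1*3*(-45))*(-22) = -3*(-45)*(-22) = 135*(-22) = -2970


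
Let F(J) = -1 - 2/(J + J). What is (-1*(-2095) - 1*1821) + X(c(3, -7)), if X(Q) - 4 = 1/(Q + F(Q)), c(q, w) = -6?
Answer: 11392/41 ≈ 277.85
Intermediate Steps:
F(J) = -1 - 1/J (F(J) = -1 - 2/(2*J) = -1 + (1/(2*J))*(-2) = -1 - 1/J)
X(Q) = 4 + 1/(Q + (-1 - Q)/Q)
(-1*(-2095) - 1*1821) + X(c(3, -7)) = (-1*(-2095) - 1*1821) + (-4 - 3*(-6) + 4*(-6)²)/(-1 + (-6)² - 1*(-6)) = (2095 - 1821) + (-4 + 18 + 4*36)/(-1 + 36 + 6) = 274 + (-4 + 18 + 144)/41 = 274 + (1/41)*158 = 274 + 158/41 = 11392/41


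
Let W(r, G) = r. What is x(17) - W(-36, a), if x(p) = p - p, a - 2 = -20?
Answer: 36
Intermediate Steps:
a = -18 (a = 2 - 20 = -18)
x(p) = 0
x(17) - W(-36, a) = 0 - 1*(-36) = 0 + 36 = 36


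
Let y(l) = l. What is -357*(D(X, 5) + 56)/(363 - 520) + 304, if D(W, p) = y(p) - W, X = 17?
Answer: 63436/157 ≈ 404.05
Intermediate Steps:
D(W, p) = p - W
-357*(D(X, 5) + 56)/(363 - 520) + 304 = -357*((5 - 1*17) + 56)/(363 - 520) + 304 = -357*((5 - 17) + 56)/(-157) + 304 = -357*(-12 + 56)*(-1)/157 + 304 = -15708*(-1)/157 + 304 = -357*(-44/157) + 304 = 15708/157 + 304 = 63436/157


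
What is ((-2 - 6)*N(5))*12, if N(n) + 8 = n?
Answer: 288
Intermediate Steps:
N(n) = -8 + n
((-2 - 6)*N(5))*12 = ((-2 - 6)*(-8 + 5))*12 = -8*(-3)*12 = 24*12 = 288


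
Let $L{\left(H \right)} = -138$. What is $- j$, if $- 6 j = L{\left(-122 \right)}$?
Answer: $-23$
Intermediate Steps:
$j = 23$ ($j = \left(- \frac{1}{6}\right) \left(-138\right) = 23$)
$- j = \left(-1\right) 23 = -23$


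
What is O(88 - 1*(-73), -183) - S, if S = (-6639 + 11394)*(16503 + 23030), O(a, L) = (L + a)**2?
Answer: -187978931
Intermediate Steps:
S = 187979415 (S = 4755*39533 = 187979415)
O(88 - 1*(-73), -183) - S = (-183 + (88 - 1*(-73)))**2 - 1*187979415 = (-183 + (88 + 73))**2 - 187979415 = (-183 + 161)**2 - 187979415 = (-22)**2 - 187979415 = 484 - 187979415 = -187978931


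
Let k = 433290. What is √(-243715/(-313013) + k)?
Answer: √42452590483209305/313013 ≈ 658.25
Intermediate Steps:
√(-243715/(-313013) + k) = √(-243715/(-313013) + 433290) = √(-243715*(-1/313013) + 433290) = √(243715/313013 + 433290) = √(135625646485/313013) = √42452590483209305/313013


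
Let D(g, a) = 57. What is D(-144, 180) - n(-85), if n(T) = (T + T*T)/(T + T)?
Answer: 99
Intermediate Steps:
n(T) = (T + T²)/(2*T) (n(T) = (T + T²)/((2*T)) = (T + T²)*(1/(2*T)) = (T + T²)/(2*T))
D(-144, 180) - n(-85) = 57 - (½ + (½)*(-85)) = 57 - (½ - 85/2) = 57 - 1*(-42) = 57 + 42 = 99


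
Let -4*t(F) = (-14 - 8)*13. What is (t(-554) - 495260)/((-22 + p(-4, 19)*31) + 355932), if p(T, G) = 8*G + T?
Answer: -990377/720996 ≈ -1.3736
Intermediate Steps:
p(T, G) = T + 8*G
t(F) = 143/2 (t(F) = -(-14 - 8)*13/4 = -(-11)*13/2 = -¼*(-286) = 143/2)
(t(-554) - 495260)/((-22 + p(-4, 19)*31) + 355932) = (143/2 - 495260)/((-22 + (-4 + 8*19)*31) + 355932) = -990377/(2*((-22 + (-4 + 152)*31) + 355932)) = -990377/(2*((-22 + 148*31) + 355932)) = -990377/(2*((-22 + 4588) + 355932)) = -990377/(2*(4566 + 355932)) = -990377/2/360498 = -990377/2*1/360498 = -990377/720996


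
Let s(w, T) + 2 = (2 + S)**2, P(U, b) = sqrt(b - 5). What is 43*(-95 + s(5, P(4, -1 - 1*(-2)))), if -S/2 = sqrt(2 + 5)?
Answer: -2795 - 344*sqrt(7) ≈ -3705.1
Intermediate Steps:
P(U, b) = sqrt(-5 + b)
S = -2*sqrt(7) (S = -2*sqrt(2 + 5) = -2*sqrt(7) ≈ -5.2915)
s(w, T) = -2 + (2 - 2*sqrt(7))**2
43*(-95 + s(5, P(4, -1 - 1*(-2)))) = 43*(-95 + (30 - 8*sqrt(7))) = 43*(-65 - 8*sqrt(7)) = -2795 - 344*sqrt(7)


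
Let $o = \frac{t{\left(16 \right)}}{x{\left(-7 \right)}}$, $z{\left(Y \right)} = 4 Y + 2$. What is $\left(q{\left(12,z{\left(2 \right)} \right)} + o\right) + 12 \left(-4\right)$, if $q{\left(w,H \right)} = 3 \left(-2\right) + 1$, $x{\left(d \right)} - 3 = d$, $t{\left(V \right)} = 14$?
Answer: $- \frac{113}{2} \approx -56.5$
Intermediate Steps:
$z{\left(Y \right)} = 2 + 4 Y$
$x{\left(d \right)} = 3 + d$
$q{\left(w,H \right)} = -5$ ($q{\left(w,H \right)} = -6 + 1 = -5$)
$o = - \frac{7}{2}$ ($o = \frac{14}{3 - 7} = \frac{14}{-4} = 14 \left(- \frac{1}{4}\right) = - \frac{7}{2} \approx -3.5$)
$\left(q{\left(12,z{\left(2 \right)} \right)} + o\right) + 12 \left(-4\right) = \left(-5 - \frac{7}{2}\right) + 12 \left(-4\right) = - \frac{17}{2} - 48 = - \frac{113}{2}$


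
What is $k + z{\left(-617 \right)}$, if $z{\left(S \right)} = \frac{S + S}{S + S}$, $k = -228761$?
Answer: $-228760$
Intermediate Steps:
$z{\left(S \right)} = 1$ ($z{\left(S \right)} = \frac{2 S}{2 S} = 2 S \frac{1}{2 S} = 1$)
$k + z{\left(-617 \right)} = -228761 + 1 = -228760$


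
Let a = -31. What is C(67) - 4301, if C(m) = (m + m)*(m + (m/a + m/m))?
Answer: 140163/31 ≈ 4521.4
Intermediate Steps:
C(m) = 2*m*(1 + 30*m/31) (C(m) = (m + m)*(m + (m/(-31) + m/m)) = (2*m)*(m + (m*(-1/31) + 1)) = (2*m)*(m + (-m/31 + 1)) = (2*m)*(m + (1 - m/31)) = (2*m)*(1 + 30*m/31) = 2*m*(1 + 30*m/31))
C(67) - 4301 = (2/31)*67*(31 + 30*67) - 4301 = (2/31)*67*(31 + 2010) - 4301 = (2/31)*67*2041 - 4301 = 273494/31 - 4301 = 140163/31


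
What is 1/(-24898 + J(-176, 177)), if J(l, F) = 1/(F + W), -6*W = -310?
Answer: -686/17080025 ≈ -4.0164e-5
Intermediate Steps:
W = 155/3 (W = -⅙*(-310) = 155/3 ≈ 51.667)
J(l, F) = 1/(155/3 + F) (J(l, F) = 1/(F + 155/3) = 1/(155/3 + F))
1/(-24898 + J(-176, 177)) = 1/(-24898 + 3/(155 + 3*177)) = 1/(-24898 + 3/(155 + 531)) = 1/(-24898 + 3/686) = 1/(-17080025/686) = -686/17080025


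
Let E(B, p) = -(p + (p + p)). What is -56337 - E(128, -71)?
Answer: -56550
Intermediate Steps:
E(B, p) = -3*p (E(B, p) = -(p + 2*p) = -3*p)
-56337 - E(128, -71) = -56337 - (-3)*(-71) = -56337 - 1*213 = -56337 - 213 = -56550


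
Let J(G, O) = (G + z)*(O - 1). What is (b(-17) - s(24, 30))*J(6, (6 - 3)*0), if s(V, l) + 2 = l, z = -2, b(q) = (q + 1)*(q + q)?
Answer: -2064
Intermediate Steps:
b(q) = 2*q*(1 + q) (b(q) = (1 + q)*(2*q) = 2*q*(1 + q))
s(V, l) = -2 + l
J(G, O) = (-1 + O)*(-2 + G) (J(G, O) = (G - 2)*(O - 1) = (-2 + G)*(-1 + O) = (-1 + O)*(-2 + G))
(b(-17) - s(24, 30))*J(6, (6 - 3)*0) = (2*(-17)*(1 - 17) - (-2 + 30))*(2 - 1*6 - 2*(6 - 3)*0 + 6*((6 - 3)*0)) = (2*(-17)*(-16) - 1*28)*(2 - 6 - 6*0 + 6*(3*0)) = (544 - 28)*(2 - 6 - 2*0 + 6*0) = 516*(2 - 6 + 0 + 0) = 516*(-4) = -2064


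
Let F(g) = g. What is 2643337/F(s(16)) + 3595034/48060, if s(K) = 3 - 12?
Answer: -7055912273/24030 ≈ -2.9363e+5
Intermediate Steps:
s(K) = -9
2643337/F(s(16)) + 3595034/48060 = 2643337/(-9) + 3595034/48060 = 2643337*(-1/9) + 3595034*(1/48060) = -2643337/9 + 1797517/24030 = -7055912273/24030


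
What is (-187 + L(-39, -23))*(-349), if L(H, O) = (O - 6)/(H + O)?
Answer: 4036185/62 ≈ 65100.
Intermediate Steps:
L(H, O) = (-6 + O)/(H + O)
(-187 + L(-39, -23))*(-349) = (-187 + (-6 - 23)/(-39 - 23))*(-349) = (-187 - 29/(-62))*(-349) = (-187 - 1/62*(-29))*(-349) = (-187 + 29/62)*(-349) = -11565/62*(-349) = 4036185/62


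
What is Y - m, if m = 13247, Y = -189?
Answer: -13436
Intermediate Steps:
Y - m = -189 - 1*13247 = -189 - 13247 = -13436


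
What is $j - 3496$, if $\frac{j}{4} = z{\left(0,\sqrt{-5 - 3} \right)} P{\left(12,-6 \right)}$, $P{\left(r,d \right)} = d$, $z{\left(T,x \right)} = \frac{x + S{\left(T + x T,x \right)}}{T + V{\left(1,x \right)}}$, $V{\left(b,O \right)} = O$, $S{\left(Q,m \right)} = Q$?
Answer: $-3520$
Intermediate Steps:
$z{\left(T,x \right)} = \frac{T + x + T x}{T + x}$ ($z{\left(T,x \right)} = \frac{x + \left(T + x T\right)}{T + x} = \frac{x + \left(T + T x\right)}{T + x} = \frac{T + x + T x}{T + x}$)
$j = -24$ ($j = 4 \frac{\sqrt{-5 - 3} + 0 \left(1 + \sqrt{-5 - 3}\right)}{0 + \sqrt{-5 - 3}} \left(-6\right) = 4 \frac{\sqrt{-8} + 0 \left(1 + \sqrt{-8}\right)}{0 + \sqrt{-8}} \left(-6\right) = 4 \frac{2 i \sqrt{2} + 0 \left(1 + 2 i \sqrt{2}\right)}{0 + 2 i \sqrt{2}} \left(-6\right) = 4 \frac{2 i \sqrt{2} + 0}{2 i \sqrt{2}} \left(-6\right) = 4 - \frac{i \sqrt{2}}{4} \cdot 2 i \sqrt{2} \left(-6\right) = 4 \cdot 1 \left(-6\right) = 4 \left(-6\right) = -24$)
$j - 3496 = -24 - 3496 = -3520$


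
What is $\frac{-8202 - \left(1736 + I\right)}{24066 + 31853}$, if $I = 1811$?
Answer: $- \frac{11749}{55919} \approx -0.21011$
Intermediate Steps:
$\frac{-8202 - \left(1736 + I\right)}{24066 + 31853} = \frac{-8202 - 3547}{24066 + 31853} = \frac{-8202 - 3547}{55919} = \left(-8202 - 3547\right) \frac{1}{55919} = \left(-11749\right) \frac{1}{55919} = - \frac{11749}{55919}$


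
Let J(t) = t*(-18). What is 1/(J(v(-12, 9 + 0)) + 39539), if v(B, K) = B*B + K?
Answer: 1/36785 ≈ 2.7185e-5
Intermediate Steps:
v(B, K) = K + B² (v(B, K) = B² + K = K + B²)
J(t) = -18*t
1/(J(v(-12, 9 + 0)) + 39539) = 1/(-18*((9 + 0) + (-12)²) + 39539) = 1/(-18*(9 + 144) + 39539) = 1/(-18*153 + 39539) = 1/(-2754 + 39539) = 1/36785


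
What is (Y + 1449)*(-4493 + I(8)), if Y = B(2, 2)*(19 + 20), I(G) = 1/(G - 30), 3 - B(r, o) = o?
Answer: -73542168/11 ≈ -6.6856e+6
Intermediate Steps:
B(r, o) = 3 - o
I(G) = 1/(-30 + G)
Y = 39 (Y = (3 - 1*2)*(19 + 20) = (3 - 2)*39 = 1*39 = 39)
(Y + 1449)*(-4493 + I(8)) = (39 + 1449)*(-4493 + 1/(-30 + 8)) = 1488*(-4493 + 1/(-22)) = 1488*(-4493 - 1/22) = 1488*(-98847/22) = -73542168/11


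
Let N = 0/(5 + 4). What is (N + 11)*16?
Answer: 176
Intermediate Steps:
N = 0 (N = 0/9 = 0*(⅑) = 0)
(N + 11)*16 = (0 + 11)*16 = 11*16 = 176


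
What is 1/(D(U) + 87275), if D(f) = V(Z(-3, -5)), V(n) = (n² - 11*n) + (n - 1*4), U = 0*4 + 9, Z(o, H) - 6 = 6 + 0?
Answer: 1/87295 ≈ 1.1455e-5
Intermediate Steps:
Z(o, H) = 12 (Z(o, H) = 6 + (6 + 0) = 6 + 6 = 12)
U = 9 (U = 0 + 9 = 9)
V(n) = -4 + n² - 10*n (V(n) = (n² - 11*n) + (n - 4) = (n² - 11*n) + (-4 + n) = -4 + n² - 10*n)
D(f) = 20 (D(f) = -4 + 12² - 10*12 = -4 + 144 - 120 = 20)
1/(D(U) + 87275) = 1/(20 + 87275) = 1/87295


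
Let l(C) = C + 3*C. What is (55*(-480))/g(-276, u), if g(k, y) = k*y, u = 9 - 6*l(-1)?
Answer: 200/69 ≈ 2.8986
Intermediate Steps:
l(C) = 4*C
u = 33 (u = 9 - 24*(-1) = 9 - 6*(-4) = 9 + 24 = 33)
(55*(-480))/g(-276, u) = (55*(-480))/((-276*33)) = -26400/(-9108) = -26400*(-1/9108) = 200/69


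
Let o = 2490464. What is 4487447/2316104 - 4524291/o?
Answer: 87137090393/721021704032 ≈ 0.12085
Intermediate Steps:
4487447/2316104 - 4524291/o = 4487447/2316104 - 4524291/2490464 = 87137090393/721021704032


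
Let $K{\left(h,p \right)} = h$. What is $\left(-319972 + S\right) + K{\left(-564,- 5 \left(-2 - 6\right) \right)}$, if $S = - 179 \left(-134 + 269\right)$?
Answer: $-344701$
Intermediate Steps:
$S = -24165$ ($S = \left(-179\right) 135 = -24165$)
$\left(-319972 + S\right) + K{\left(-564,- 5 \left(-2 - 6\right) \right)} = \left(-319972 - 24165\right) - 564 = -344137 - 564 = -344701$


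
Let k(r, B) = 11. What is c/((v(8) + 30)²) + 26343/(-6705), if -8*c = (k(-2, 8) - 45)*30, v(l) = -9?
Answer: -797213/219030 ≈ -3.6397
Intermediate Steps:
c = 255/2 (c = -(11 - 45)*30/8 = -(-17)*30/4 = -⅛*(-1020) = 255/2 ≈ 127.50)
c/((v(8) + 30)²) + 26343/(-6705) = 255/(2*((-9 + 30)²)) + 26343/(-6705) = 255/(2*(21²)) + 26343*(-1/6705) = (255/2)/441 - 2927/745 = (255/2)*(1/441) - 2927/745 = 85/294 - 2927/745 = -797213/219030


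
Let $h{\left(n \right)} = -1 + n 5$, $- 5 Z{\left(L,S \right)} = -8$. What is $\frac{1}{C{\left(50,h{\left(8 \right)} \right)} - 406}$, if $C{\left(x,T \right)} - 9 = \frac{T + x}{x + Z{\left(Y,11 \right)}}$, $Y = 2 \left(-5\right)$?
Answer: $- \frac{258}{101981} \approx -0.0025299$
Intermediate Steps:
$Y = -10$
$Z{\left(L,S \right)} = \frac{8}{5}$ ($Z{\left(L,S \right)} = \left(- \frac{1}{5}\right) \left(-8\right) = \frac{8}{5}$)
$h{\left(n \right)} = -1 + 5 n$
$C{\left(x,T \right)} = 9 + \frac{T + x}{\frac{8}{5} + x}$ ($C{\left(x,T \right)} = 9 + \frac{T + x}{x + \frac{8}{5}} = 9 + \frac{T + x}{\frac{8}{5} + x}$)
$\frac{1}{C{\left(50,h{\left(8 \right)} \right)} - 406} = \frac{1}{\frac{72 + 5 \left(-1 + 5 \cdot 8\right) + 50 \cdot 50}{8 + 5 \cdot 50} - 406} = \frac{1}{\frac{72 + 5 \left(-1 + 40\right) + 2500}{8 + 250} - 406} = \frac{1}{\frac{72 + 5 \cdot 39 + 2500}{258} - 406} = \frac{1}{\frac{72 + 195 + 2500}{258} - 406} = \frac{1}{\frac{1}{258} \cdot 2767 - 406} = \frac{1}{\frac{2767}{258} - 406} = \frac{1}{- \frac{101981}{258}} = - \frac{258}{101981}$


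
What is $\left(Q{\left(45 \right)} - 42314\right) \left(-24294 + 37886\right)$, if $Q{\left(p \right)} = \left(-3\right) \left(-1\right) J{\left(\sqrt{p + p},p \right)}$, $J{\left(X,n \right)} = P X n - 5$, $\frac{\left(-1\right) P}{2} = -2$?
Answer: $-575335768 + 22019040 \sqrt{10} \approx -5.0571 \cdot 10^{8}$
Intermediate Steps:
$P = 4$ ($P = \left(-2\right) \left(-2\right) = 4$)
$J{\left(X,n \right)} = -5 + 4 X n$ ($J{\left(X,n \right)} = 4 X n - 5 = -5 + 4 X n$)
$Q{\left(p \right)} = -15 + 12 \sqrt{2} p^{\frac{3}{2}}$ ($Q{\left(p \right)} = \left(-3\right) \left(-1\right) \left(-5 + 4 \sqrt{p + p} p\right) = 3 \left(-5 + 4 \sqrt{2 p} p\right) = 3 \left(-5 + 4 \sqrt{2} \sqrt{p} p\right) = 3 \left(-5 + 4 \sqrt{2} p^{\frac{3}{2}}\right) = -15 + 12 \sqrt{2} p^{\frac{3}{2}}$)
$\left(Q{\left(45 \right)} - 42314\right) \left(-24294 + 37886\right) = \left(\left(-15 + 12 \sqrt{2} \cdot 45^{\frac{3}{2}}\right) - 42314\right) \left(-24294 + 37886\right) = \left(\left(-15 + 12 \sqrt{2} \cdot 135 \sqrt{5}\right) - 42314\right) 13592 = \left(\left(-15 + 1620 \sqrt{10}\right) - 42314\right) 13592 = \left(-42329 + 1620 \sqrt{10}\right) 13592 = -575335768 + 22019040 \sqrt{10}$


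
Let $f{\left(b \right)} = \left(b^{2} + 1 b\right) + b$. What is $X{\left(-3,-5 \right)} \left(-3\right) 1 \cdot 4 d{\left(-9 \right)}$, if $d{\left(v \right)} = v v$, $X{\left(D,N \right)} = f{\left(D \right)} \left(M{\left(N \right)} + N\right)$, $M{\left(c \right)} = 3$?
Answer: $5832$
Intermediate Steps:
$f{\left(b \right)} = b^{2} + 2 b$ ($f{\left(b \right)} = \left(b^{2} + b\right) + b = \left(b + b^{2}\right) + b = b^{2} + 2 b$)
$X{\left(D,N \right)} = D \left(2 + D\right) \left(3 + N\right)$
$d{\left(v \right)} = v^{2}$
$X{\left(-3,-5 \right)} \left(-3\right) 1 \cdot 4 d{\left(-9 \right)} = - 3 \left(2 - 3\right) \left(3 - 5\right) \left(-3\right) 1 \cdot 4 \left(-9\right)^{2} = \left(-3\right) \left(-1\right) \left(-2\right) \left(\left(-3\right) 4\right) 81 = \left(-6\right) \left(-12\right) 81 = 72 \cdot 81 = 5832$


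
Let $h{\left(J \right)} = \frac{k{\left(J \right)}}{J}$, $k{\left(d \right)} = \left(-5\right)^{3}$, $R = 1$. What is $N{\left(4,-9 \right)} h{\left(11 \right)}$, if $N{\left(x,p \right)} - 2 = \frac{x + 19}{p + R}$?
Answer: $\frac{875}{88} \approx 9.9432$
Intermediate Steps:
$k{\left(d \right)} = -125$
$N{\left(x,p \right)} = 2 + \frac{19 + x}{1 + p}$ ($N{\left(x,p \right)} = 2 + \frac{x + 19}{p + 1} = 2 + \frac{19 + x}{1 + p}$)
$h{\left(J \right)} = - \frac{125}{J}$
$N{\left(4,-9 \right)} h{\left(11 \right)} = \frac{21 + 4 + 2 \left(-9\right)}{1 - 9} \left(- \frac{125}{11}\right) = \frac{21 + 4 - 18}{-8} \left(\left(-125\right) \frac{1}{11}\right) = \left(- \frac{1}{8}\right) 7 \left(- \frac{125}{11}\right) = \left(- \frac{7}{8}\right) \left(- \frac{125}{11}\right) = \frac{875}{88}$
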